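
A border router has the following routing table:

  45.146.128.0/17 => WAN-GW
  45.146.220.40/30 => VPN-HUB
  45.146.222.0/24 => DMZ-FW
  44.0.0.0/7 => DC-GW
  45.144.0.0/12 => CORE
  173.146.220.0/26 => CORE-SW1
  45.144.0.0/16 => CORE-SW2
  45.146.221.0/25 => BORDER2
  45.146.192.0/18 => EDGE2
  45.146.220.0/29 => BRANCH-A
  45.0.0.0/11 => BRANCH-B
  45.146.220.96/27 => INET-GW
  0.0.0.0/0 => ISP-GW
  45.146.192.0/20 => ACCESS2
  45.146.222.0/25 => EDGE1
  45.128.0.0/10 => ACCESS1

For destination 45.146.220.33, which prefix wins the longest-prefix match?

45.146.192.0/18

Entries matching 45.146.220.33:
  0.0.0.0/0 (default, matches everything)
  44.0.0.0/7 (44.0.0.0 - 45.255.255.255)
  45.128.0.0/10 (45.128.0.0 - 45.191.255.255)
  45.144.0.0/12 (45.144.0.0 - 45.159.255.255)
  45.146.128.0/17 (45.146.128.0 - 45.146.255.255)
  45.146.192.0/18 (45.146.192.0 - 45.146.255.255)
Most specific is 45.146.192.0/18.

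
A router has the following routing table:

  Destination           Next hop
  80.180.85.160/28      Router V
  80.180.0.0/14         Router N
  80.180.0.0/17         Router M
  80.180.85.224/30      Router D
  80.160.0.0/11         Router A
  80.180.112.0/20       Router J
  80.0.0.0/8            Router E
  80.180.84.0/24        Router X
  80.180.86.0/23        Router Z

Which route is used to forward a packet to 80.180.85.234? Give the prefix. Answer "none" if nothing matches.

Entries matching 80.180.85.234:
  80.0.0.0/8 (80.0.0.0 - 80.255.255.255)
  80.160.0.0/11 (80.160.0.0 - 80.191.255.255)
  80.180.0.0/14 (80.180.0.0 - 80.183.255.255)
  80.180.0.0/17 (80.180.0.0 - 80.180.127.255)
Most specific is 80.180.0.0/17.

80.180.0.0/17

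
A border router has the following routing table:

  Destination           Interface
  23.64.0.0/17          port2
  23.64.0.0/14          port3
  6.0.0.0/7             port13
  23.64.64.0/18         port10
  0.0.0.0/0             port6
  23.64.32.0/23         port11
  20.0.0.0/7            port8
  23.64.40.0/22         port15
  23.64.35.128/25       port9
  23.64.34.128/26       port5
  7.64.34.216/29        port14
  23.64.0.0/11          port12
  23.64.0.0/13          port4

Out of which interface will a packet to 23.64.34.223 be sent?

Routes whose prefix contains 23.64.34.223:
  0.0.0.0/0 (default, matches everything) -> port6
  23.64.0.0/11 (23.64.0.0 - 23.95.255.255) -> port12
  23.64.0.0/13 (23.64.0.0 - 23.71.255.255) -> port4
  23.64.0.0/14 (23.64.0.0 - 23.67.255.255) -> port3
  23.64.0.0/17 (23.64.0.0 - 23.64.127.255) -> port2
More-specific entries that do NOT match:
  7.64.34.216/29 (7.64.34.216 - 7.64.34.223) does not contain 23.64.34.223
  23.64.34.128/26 (23.64.34.128 - 23.64.34.191) does not contain 23.64.34.223
  23.64.35.128/25 (23.64.35.128 - 23.64.35.255) does not contain 23.64.34.223
  23.64.32.0/23 (23.64.32.0 - 23.64.33.255) does not contain 23.64.34.223
  23.64.40.0/22 (23.64.40.0 - 23.64.43.255) does not contain 23.64.34.223
  23.64.64.0/18 (23.64.64.0 - 23.64.127.255) does not contain 23.64.34.223
Longest matching prefix is /17 -> interface port2.

port2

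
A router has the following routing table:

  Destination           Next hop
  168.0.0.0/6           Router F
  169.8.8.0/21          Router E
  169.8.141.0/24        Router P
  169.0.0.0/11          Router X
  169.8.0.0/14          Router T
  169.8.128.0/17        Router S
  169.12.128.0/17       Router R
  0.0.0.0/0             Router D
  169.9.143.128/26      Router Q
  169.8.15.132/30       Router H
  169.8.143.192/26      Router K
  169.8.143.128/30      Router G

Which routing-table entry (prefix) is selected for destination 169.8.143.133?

Entries matching 169.8.143.133:
  0.0.0.0/0 (default, matches everything)
  168.0.0.0/6 (168.0.0.0 - 171.255.255.255)
  169.0.0.0/11 (169.0.0.0 - 169.31.255.255)
  169.8.0.0/14 (169.8.0.0 - 169.11.255.255)
  169.8.128.0/17 (169.8.128.0 - 169.8.255.255)
Most specific is 169.8.128.0/17.

169.8.128.0/17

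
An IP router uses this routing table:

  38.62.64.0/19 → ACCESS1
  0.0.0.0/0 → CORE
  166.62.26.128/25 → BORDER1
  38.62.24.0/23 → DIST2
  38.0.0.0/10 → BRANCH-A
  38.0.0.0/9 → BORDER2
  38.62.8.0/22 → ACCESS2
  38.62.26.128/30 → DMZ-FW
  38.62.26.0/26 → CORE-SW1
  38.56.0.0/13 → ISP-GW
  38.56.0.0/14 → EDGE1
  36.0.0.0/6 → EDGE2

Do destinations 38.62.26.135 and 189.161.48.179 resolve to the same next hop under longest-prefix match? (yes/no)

38.62.26.135: longest match 38.56.0.0/13 -> ISP-GW
189.161.48.179: longest match 0.0.0.0/0 -> CORE

no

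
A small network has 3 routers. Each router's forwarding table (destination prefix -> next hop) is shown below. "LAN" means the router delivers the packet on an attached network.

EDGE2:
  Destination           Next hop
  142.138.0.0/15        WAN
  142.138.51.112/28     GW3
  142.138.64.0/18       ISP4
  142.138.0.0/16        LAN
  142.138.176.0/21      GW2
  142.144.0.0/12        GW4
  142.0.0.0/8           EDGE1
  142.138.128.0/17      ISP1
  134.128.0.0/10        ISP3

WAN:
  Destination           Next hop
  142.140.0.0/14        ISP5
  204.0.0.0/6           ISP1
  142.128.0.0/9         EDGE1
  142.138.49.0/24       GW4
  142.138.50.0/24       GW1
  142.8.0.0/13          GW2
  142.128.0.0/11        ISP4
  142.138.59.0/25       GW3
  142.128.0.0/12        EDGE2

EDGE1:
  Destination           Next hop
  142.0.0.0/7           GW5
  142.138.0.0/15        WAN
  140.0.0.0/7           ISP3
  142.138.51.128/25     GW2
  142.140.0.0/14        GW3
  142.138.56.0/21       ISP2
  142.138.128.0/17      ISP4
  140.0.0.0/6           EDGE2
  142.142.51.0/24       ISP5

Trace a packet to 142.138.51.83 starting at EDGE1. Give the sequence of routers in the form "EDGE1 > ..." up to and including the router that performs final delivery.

At EDGE1: longest match for 142.138.51.83 is 142.138.0.0/15 -> WAN
At WAN: longest match for 142.138.51.83 is 142.128.0.0/12 -> EDGE2
At EDGE2: longest match for 142.138.51.83 is 142.138.0.0/16 -> LAN

EDGE1 > WAN > EDGE2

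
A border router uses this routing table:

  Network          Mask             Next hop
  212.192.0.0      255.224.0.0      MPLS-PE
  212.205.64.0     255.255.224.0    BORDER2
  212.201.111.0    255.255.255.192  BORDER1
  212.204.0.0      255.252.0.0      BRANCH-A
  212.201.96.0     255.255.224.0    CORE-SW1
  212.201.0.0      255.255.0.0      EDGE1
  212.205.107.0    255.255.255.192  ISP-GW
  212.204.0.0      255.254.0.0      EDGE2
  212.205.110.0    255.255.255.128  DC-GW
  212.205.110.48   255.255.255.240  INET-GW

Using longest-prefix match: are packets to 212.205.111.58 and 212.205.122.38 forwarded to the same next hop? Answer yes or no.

212.205.111.58: longest match 212.204.0.0/15 -> EDGE2
212.205.122.38: longest match 212.204.0.0/15 -> EDGE2

yes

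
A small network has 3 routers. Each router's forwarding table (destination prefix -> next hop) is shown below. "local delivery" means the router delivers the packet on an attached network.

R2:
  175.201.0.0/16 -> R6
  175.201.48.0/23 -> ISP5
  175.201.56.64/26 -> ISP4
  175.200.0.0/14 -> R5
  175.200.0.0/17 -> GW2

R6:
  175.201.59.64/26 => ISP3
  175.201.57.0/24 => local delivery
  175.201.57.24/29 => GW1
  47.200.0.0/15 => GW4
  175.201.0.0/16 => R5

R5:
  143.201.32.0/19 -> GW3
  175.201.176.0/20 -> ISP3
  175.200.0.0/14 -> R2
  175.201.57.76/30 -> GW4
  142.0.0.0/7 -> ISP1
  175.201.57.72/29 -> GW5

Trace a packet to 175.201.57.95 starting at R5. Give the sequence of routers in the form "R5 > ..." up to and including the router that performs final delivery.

At R5: longest match for 175.201.57.95 is 175.200.0.0/14 -> R2
At R2: longest match for 175.201.57.95 is 175.201.0.0/16 -> R6
At R6: longest match for 175.201.57.95 is 175.201.57.0/24 -> local delivery

R5 > R2 > R6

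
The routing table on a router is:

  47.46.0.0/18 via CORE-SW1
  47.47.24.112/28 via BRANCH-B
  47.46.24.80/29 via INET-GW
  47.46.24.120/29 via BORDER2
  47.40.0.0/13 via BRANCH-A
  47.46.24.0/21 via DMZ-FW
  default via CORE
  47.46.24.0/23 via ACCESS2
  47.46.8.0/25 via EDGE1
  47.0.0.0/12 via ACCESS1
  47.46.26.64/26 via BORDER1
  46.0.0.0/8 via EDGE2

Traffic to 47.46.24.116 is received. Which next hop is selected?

ACCESS2

Routes whose prefix contains 47.46.24.116:
  0.0.0.0/0 (default, matches everything) -> CORE
  47.40.0.0/13 (47.40.0.0 - 47.47.255.255) -> BRANCH-A
  47.46.0.0/18 (47.46.0.0 - 47.46.63.255) -> CORE-SW1
  47.46.24.0/21 (47.46.24.0 - 47.46.31.255) -> DMZ-FW
  47.46.24.0/23 (47.46.24.0 - 47.46.25.255) -> ACCESS2
More-specific entries that do NOT match:
  47.46.24.80/29 (47.46.24.80 - 47.46.24.87) does not contain 47.46.24.116
  47.46.24.120/29 (47.46.24.120 - 47.46.24.127) does not contain 47.46.24.116
  47.47.24.112/28 (47.47.24.112 - 47.47.24.127) does not contain 47.46.24.116
  47.46.26.64/26 (47.46.26.64 - 47.46.26.127) does not contain 47.46.24.116
  47.46.8.0/25 (47.46.8.0 - 47.46.8.127) does not contain 47.46.24.116
Longest matching prefix is /23 -> next hop ACCESS2.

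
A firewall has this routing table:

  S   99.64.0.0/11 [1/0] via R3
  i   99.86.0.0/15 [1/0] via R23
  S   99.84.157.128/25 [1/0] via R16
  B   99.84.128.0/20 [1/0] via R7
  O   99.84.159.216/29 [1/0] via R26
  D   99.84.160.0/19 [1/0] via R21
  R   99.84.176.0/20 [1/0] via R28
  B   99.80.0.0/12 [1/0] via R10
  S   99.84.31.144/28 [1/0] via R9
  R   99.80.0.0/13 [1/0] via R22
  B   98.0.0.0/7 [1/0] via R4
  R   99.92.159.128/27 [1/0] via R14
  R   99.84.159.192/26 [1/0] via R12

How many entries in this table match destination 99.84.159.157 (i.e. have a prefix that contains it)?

4

Prefixes containing 99.84.159.157:
  98.0.0.0/7 (98.0.0.0 - 99.255.255.255)
  99.64.0.0/11 (99.64.0.0 - 99.95.255.255)
  99.80.0.0/12 (99.80.0.0 - 99.95.255.255)
  99.80.0.0/13 (99.80.0.0 - 99.87.255.255)
Total matching entries: 4.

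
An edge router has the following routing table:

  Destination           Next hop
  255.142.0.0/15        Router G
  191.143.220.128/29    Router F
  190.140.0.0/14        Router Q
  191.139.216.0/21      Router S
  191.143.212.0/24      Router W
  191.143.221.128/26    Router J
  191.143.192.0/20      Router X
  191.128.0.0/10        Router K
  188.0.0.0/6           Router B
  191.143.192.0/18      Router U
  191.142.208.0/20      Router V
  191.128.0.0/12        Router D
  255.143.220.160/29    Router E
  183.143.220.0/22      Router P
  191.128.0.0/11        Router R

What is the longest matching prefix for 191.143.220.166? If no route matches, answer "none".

191.143.192.0/18

Entries matching 191.143.220.166:
  188.0.0.0/6 (188.0.0.0 - 191.255.255.255)
  191.128.0.0/10 (191.128.0.0 - 191.191.255.255)
  191.128.0.0/11 (191.128.0.0 - 191.159.255.255)
  191.128.0.0/12 (191.128.0.0 - 191.143.255.255)
  191.143.192.0/18 (191.143.192.0 - 191.143.255.255)
Most specific is 191.143.192.0/18.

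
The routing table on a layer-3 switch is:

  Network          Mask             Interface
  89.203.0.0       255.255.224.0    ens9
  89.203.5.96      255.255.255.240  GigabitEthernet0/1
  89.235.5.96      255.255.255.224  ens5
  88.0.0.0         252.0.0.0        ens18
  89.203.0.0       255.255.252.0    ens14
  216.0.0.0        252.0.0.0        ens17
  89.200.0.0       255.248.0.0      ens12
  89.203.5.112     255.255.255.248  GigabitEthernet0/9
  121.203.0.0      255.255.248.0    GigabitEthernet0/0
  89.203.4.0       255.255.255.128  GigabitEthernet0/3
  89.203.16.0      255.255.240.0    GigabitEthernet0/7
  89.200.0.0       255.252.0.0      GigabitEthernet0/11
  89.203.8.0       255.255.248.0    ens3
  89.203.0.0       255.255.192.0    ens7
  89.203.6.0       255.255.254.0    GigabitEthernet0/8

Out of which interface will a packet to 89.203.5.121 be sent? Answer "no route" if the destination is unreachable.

Routes whose prefix contains 89.203.5.121:
  88.0.0.0/6 (88.0.0.0 - 91.255.255.255) -> ens18
  89.200.0.0/13 (89.200.0.0 - 89.207.255.255) -> ens12
  89.200.0.0/14 (89.200.0.0 - 89.203.255.255) -> GigabitEthernet0/11
  89.203.0.0/18 (89.203.0.0 - 89.203.63.255) -> ens7
  89.203.0.0/19 (89.203.0.0 - 89.203.31.255) -> ens9
More-specific entries that do NOT match:
  89.203.5.112/29 (89.203.5.112 - 89.203.5.119) does not contain 89.203.5.121
  89.203.5.96/28 (89.203.5.96 - 89.203.5.111) does not contain 89.203.5.121
  89.235.5.96/27 (89.235.5.96 - 89.235.5.127) does not contain 89.203.5.121
  89.203.4.0/25 (89.203.4.0 - 89.203.4.127) does not contain 89.203.5.121
  89.203.6.0/23 (89.203.6.0 - 89.203.7.255) does not contain 89.203.5.121
  89.203.0.0/22 (89.203.0.0 - 89.203.3.255) does not contain 89.203.5.121
  121.203.0.0/21 (121.203.0.0 - 121.203.7.255) does not contain 89.203.5.121
  89.203.8.0/21 (89.203.8.0 - 89.203.15.255) does not contain 89.203.5.121
  89.203.16.0/20 (89.203.16.0 - 89.203.31.255) does not contain 89.203.5.121
Longest matching prefix is /19 -> interface ens9.

ens9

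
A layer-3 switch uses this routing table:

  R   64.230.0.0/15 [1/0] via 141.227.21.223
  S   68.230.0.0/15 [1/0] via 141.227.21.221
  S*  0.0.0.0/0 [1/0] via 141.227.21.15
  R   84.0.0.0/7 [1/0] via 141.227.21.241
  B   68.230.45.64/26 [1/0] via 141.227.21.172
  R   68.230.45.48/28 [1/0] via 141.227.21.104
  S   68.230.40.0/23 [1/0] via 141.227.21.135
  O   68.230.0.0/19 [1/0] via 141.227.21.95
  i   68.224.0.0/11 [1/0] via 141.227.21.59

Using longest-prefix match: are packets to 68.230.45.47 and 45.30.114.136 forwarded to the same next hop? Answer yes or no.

no

68.230.45.47: longest match 68.230.0.0/15 -> 141.227.21.221
45.30.114.136: longest match 0.0.0.0/0 -> 141.227.21.15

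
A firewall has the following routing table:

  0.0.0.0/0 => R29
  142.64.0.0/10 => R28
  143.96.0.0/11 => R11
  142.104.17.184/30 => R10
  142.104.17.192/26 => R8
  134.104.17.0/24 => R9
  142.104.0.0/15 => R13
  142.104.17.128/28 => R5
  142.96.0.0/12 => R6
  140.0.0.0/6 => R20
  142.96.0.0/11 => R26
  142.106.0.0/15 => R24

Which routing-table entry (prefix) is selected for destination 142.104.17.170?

Entries matching 142.104.17.170:
  0.0.0.0/0 (default, matches everything)
  140.0.0.0/6 (140.0.0.0 - 143.255.255.255)
  142.64.0.0/10 (142.64.0.0 - 142.127.255.255)
  142.96.0.0/11 (142.96.0.0 - 142.127.255.255)
  142.96.0.0/12 (142.96.0.0 - 142.111.255.255)
  142.104.0.0/15 (142.104.0.0 - 142.105.255.255)
Most specific is 142.104.0.0/15.

142.104.0.0/15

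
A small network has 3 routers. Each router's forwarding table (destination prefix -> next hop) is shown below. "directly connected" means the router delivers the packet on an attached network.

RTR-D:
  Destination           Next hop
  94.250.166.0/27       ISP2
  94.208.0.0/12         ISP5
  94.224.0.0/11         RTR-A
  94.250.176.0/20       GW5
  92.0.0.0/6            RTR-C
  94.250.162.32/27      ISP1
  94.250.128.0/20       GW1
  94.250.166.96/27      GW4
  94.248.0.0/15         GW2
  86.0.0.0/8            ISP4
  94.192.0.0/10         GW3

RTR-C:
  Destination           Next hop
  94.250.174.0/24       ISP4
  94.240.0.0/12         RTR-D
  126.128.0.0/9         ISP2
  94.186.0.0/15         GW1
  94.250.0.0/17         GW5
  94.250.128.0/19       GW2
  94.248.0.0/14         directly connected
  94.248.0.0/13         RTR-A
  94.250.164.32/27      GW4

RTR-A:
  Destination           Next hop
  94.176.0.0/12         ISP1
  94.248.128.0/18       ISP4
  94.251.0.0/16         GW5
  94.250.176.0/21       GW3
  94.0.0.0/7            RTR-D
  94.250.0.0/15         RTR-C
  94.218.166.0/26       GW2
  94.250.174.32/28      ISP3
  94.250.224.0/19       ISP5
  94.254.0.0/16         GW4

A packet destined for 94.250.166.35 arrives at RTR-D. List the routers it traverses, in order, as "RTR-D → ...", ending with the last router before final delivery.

RTR-D → RTR-A → RTR-C

At RTR-D: longest match for 94.250.166.35 is 94.224.0.0/11 -> RTR-A
At RTR-A: longest match for 94.250.166.35 is 94.250.0.0/15 -> RTR-C
At RTR-C: longest match for 94.250.166.35 is 94.248.0.0/14 -> directly connected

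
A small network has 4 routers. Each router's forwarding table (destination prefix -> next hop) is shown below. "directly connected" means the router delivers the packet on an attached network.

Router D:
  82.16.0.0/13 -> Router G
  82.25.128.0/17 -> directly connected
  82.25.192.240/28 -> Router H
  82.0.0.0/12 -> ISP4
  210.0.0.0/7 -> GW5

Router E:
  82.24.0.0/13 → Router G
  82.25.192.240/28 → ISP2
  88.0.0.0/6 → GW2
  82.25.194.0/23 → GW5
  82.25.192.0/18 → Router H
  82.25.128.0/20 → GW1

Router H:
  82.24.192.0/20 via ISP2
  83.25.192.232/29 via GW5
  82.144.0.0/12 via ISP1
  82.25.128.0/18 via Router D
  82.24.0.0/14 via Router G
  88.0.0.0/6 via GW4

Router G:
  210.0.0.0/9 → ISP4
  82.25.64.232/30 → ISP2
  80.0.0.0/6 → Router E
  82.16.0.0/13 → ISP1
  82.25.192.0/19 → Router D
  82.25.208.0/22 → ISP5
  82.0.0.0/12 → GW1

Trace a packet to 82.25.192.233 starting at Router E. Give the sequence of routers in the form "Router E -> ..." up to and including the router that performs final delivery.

Router E -> Router H -> Router G -> Router D

At Router E: longest match for 82.25.192.233 is 82.25.192.0/18 -> Router H
At Router H: longest match for 82.25.192.233 is 82.24.0.0/14 -> Router G
At Router G: longest match for 82.25.192.233 is 82.25.192.0/19 -> Router D
At Router D: longest match for 82.25.192.233 is 82.25.128.0/17 -> directly connected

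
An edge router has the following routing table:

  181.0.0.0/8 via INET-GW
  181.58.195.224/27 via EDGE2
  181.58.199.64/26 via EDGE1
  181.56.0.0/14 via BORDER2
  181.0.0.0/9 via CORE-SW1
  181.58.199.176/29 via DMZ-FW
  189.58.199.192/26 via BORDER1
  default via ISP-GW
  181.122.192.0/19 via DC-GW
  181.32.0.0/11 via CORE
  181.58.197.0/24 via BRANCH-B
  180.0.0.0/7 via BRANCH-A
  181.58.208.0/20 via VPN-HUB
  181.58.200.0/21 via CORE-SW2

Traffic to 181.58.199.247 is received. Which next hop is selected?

Routes whose prefix contains 181.58.199.247:
  0.0.0.0/0 (default, matches everything) -> ISP-GW
  180.0.0.0/7 (180.0.0.0 - 181.255.255.255) -> BRANCH-A
  181.0.0.0/8 (181.0.0.0 - 181.255.255.255) -> INET-GW
  181.0.0.0/9 (181.0.0.0 - 181.127.255.255) -> CORE-SW1
  181.32.0.0/11 (181.32.0.0 - 181.63.255.255) -> CORE
  181.56.0.0/14 (181.56.0.0 - 181.59.255.255) -> BORDER2
More-specific entries that do NOT match:
  181.58.199.176/29 (181.58.199.176 - 181.58.199.183) does not contain 181.58.199.247
  181.58.195.224/27 (181.58.195.224 - 181.58.195.255) does not contain 181.58.199.247
  181.58.199.64/26 (181.58.199.64 - 181.58.199.127) does not contain 181.58.199.247
  189.58.199.192/26 (189.58.199.192 - 189.58.199.255) does not contain 181.58.199.247
  181.58.197.0/24 (181.58.197.0 - 181.58.197.255) does not contain 181.58.199.247
  181.58.200.0/21 (181.58.200.0 - 181.58.207.255) does not contain 181.58.199.247
  181.58.208.0/20 (181.58.208.0 - 181.58.223.255) does not contain 181.58.199.247
  181.122.192.0/19 (181.122.192.0 - 181.122.223.255) does not contain 181.58.199.247
Longest matching prefix is /14 -> next hop BORDER2.

BORDER2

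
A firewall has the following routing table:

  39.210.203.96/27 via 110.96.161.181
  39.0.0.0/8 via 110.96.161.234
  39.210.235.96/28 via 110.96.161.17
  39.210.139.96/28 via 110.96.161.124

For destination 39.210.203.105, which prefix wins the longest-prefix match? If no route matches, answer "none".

39.210.203.96/27

Entries matching 39.210.203.105:
  39.0.0.0/8 (39.0.0.0 - 39.255.255.255)
  39.210.203.96/27 (39.210.203.96 - 39.210.203.127)
Most specific is 39.210.203.96/27.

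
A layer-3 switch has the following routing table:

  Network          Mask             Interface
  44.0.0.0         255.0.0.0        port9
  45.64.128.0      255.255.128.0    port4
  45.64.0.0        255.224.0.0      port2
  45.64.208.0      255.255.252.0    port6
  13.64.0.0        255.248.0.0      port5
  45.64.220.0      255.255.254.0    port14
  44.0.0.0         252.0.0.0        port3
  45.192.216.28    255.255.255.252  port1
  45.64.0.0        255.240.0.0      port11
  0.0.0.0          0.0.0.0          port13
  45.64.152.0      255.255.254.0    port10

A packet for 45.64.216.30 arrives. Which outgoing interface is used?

port4

Routes whose prefix contains 45.64.216.30:
  0.0.0.0/0 (default, matches everything) -> port13
  44.0.0.0/6 (44.0.0.0 - 47.255.255.255) -> port3
  45.64.0.0/11 (45.64.0.0 - 45.95.255.255) -> port2
  45.64.0.0/12 (45.64.0.0 - 45.79.255.255) -> port11
  45.64.128.0/17 (45.64.128.0 - 45.64.255.255) -> port4
More-specific entries that do NOT match:
  45.192.216.28/30 (45.192.216.28 - 45.192.216.31) does not contain 45.64.216.30
  45.64.220.0/23 (45.64.220.0 - 45.64.221.255) does not contain 45.64.216.30
  45.64.152.0/23 (45.64.152.0 - 45.64.153.255) does not contain 45.64.216.30
  45.64.208.0/22 (45.64.208.0 - 45.64.211.255) does not contain 45.64.216.30
Longest matching prefix is /17 -> interface port4.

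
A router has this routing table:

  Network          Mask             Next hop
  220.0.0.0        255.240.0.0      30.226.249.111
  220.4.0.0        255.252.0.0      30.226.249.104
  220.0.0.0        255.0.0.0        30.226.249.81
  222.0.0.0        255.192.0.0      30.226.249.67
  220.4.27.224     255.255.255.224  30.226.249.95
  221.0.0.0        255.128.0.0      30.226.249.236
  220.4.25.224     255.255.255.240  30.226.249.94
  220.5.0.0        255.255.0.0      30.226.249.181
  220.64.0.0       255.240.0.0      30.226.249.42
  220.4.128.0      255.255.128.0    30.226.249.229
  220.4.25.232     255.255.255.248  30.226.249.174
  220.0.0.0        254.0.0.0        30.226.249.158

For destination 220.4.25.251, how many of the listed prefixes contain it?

Prefixes containing 220.4.25.251:
  220.0.0.0/7 (220.0.0.0 - 221.255.255.255)
  220.0.0.0/8 (220.0.0.0 - 220.255.255.255)
  220.0.0.0/12 (220.0.0.0 - 220.15.255.255)
  220.4.0.0/14 (220.4.0.0 - 220.7.255.255)
Total matching entries: 4.

4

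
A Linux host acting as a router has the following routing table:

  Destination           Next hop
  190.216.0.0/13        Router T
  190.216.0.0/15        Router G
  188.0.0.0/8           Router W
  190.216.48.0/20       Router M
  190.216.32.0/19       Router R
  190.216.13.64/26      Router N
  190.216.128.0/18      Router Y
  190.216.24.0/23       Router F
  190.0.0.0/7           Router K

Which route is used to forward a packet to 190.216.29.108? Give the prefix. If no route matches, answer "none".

190.216.0.0/15

Entries matching 190.216.29.108:
  190.0.0.0/7 (190.0.0.0 - 191.255.255.255)
  190.216.0.0/13 (190.216.0.0 - 190.223.255.255)
  190.216.0.0/15 (190.216.0.0 - 190.217.255.255)
Most specific is 190.216.0.0/15.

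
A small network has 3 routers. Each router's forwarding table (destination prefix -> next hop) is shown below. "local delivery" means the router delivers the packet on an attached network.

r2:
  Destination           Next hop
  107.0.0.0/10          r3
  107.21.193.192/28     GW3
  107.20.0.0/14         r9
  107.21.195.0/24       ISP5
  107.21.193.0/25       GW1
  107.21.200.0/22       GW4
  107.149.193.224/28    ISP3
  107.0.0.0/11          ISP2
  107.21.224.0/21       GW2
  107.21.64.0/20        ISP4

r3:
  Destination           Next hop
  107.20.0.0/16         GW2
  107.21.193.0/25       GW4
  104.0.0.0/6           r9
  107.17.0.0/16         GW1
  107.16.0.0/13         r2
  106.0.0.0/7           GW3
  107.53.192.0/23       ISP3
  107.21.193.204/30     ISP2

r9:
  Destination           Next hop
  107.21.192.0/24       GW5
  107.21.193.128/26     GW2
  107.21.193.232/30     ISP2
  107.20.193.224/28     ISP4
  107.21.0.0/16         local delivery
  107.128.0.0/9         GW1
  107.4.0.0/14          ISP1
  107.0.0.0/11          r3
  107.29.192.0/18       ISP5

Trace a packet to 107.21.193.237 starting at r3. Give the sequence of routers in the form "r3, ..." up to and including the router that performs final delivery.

r3, r2, r9

At r3: longest match for 107.21.193.237 is 107.16.0.0/13 -> r2
At r2: longest match for 107.21.193.237 is 107.20.0.0/14 -> r9
At r9: longest match for 107.21.193.237 is 107.21.0.0/16 -> local delivery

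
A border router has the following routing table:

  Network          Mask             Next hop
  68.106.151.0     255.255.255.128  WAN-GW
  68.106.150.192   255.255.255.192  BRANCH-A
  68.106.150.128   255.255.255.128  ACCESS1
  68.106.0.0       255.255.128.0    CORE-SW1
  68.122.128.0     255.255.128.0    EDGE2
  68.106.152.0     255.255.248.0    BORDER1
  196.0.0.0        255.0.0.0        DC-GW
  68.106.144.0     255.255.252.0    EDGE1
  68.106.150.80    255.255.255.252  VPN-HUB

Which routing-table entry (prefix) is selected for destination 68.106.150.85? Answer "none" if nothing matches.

none

68.106.150.85 is outside every listed prefix and there is no default route.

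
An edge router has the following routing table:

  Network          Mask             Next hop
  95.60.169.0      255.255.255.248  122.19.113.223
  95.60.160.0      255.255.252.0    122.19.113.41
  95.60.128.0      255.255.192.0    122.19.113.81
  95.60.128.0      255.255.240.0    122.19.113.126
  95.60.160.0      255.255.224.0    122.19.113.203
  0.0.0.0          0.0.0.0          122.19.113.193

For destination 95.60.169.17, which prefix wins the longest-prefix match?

95.60.160.0/19

Entries matching 95.60.169.17:
  0.0.0.0/0 (default, matches everything)
  95.60.128.0/18 (95.60.128.0 - 95.60.191.255)
  95.60.160.0/19 (95.60.160.0 - 95.60.191.255)
Most specific is 95.60.160.0/19.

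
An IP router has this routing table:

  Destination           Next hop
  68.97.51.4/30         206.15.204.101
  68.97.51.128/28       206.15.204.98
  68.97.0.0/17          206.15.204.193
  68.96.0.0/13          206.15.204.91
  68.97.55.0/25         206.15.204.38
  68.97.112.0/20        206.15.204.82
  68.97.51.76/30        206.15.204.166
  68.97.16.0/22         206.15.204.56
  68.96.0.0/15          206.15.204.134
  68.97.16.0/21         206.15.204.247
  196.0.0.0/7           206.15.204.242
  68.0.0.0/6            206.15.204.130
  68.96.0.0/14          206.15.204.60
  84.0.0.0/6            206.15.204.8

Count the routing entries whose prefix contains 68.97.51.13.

Prefixes containing 68.97.51.13:
  68.0.0.0/6 (68.0.0.0 - 71.255.255.255)
  68.96.0.0/13 (68.96.0.0 - 68.103.255.255)
  68.96.0.0/14 (68.96.0.0 - 68.99.255.255)
  68.96.0.0/15 (68.96.0.0 - 68.97.255.255)
  68.97.0.0/17 (68.97.0.0 - 68.97.127.255)
Total matching entries: 5.

5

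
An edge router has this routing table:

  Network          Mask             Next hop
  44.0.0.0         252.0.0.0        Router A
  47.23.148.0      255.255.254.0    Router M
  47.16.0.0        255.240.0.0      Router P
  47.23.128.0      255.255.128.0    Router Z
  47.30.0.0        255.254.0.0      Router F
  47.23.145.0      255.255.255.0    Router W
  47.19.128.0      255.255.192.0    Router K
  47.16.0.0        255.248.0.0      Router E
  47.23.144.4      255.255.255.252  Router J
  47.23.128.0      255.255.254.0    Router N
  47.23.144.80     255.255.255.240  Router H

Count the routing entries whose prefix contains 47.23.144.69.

Prefixes containing 47.23.144.69:
  44.0.0.0/6 (44.0.0.0 - 47.255.255.255)
  47.16.0.0/12 (47.16.0.0 - 47.31.255.255)
  47.16.0.0/13 (47.16.0.0 - 47.23.255.255)
  47.23.128.0/17 (47.23.128.0 - 47.23.255.255)
Total matching entries: 4.

4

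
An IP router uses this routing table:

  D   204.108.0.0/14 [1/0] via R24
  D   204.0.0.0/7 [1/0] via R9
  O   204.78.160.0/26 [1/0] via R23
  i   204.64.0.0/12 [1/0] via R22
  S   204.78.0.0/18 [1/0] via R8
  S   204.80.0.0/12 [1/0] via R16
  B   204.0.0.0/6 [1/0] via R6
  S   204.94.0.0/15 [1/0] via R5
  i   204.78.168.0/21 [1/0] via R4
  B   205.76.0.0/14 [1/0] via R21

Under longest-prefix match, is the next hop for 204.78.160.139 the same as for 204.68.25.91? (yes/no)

yes

204.78.160.139: longest match 204.64.0.0/12 -> R22
204.68.25.91: longest match 204.64.0.0/12 -> R22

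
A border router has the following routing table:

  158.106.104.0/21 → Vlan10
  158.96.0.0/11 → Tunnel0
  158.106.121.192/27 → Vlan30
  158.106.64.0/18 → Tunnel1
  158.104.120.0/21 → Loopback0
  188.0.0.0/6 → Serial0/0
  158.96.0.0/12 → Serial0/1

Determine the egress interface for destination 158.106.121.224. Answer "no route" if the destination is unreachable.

Routes whose prefix contains 158.106.121.224:
  158.96.0.0/11 (158.96.0.0 - 158.127.255.255) -> Tunnel0
  158.96.0.0/12 (158.96.0.0 - 158.111.255.255) -> Serial0/1
  158.106.64.0/18 (158.106.64.0 - 158.106.127.255) -> Tunnel1
More-specific entries that do NOT match:
  158.106.121.192/27 (158.106.121.192 - 158.106.121.223) does not contain 158.106.121.224
  158.106.104.0/21 (158.106.104.0 - 158.106.111.255) does not contain 158.106.121.224
  158.104.120.0/21 (158.104.120.0 - 158.104.127.255) does not contain 158.106.121.224
Longest matching prefix is /18 -> interface Tunnel1.

Tunnel1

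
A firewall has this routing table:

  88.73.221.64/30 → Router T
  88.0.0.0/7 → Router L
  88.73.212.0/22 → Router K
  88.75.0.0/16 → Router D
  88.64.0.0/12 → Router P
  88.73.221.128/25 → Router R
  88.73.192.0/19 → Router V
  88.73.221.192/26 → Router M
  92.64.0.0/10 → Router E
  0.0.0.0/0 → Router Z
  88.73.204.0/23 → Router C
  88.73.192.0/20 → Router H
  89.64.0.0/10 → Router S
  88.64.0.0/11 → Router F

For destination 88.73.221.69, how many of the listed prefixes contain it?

Prefixes containing 88.73.221.69:
  0.0.0.0/0 (default, matches everything)
  88.0.0.0/7 (88.0.0.0 - 89.255.255.255)
  88.64.0.0/11 (88.64.0.0 - 88.95.255.255)
  88.64.0.0/12 (88.64.0.0 - 88.79.255.255)
  88.73.192.0/19 (88.73.192.0 - 88.73.223.255)
Total matching entries: 5.

5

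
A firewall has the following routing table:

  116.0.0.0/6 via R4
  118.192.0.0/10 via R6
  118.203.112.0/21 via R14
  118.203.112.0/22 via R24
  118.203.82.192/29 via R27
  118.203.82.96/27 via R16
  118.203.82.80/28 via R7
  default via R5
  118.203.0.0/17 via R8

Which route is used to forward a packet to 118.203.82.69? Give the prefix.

118.203.0.0/17

Entries matching 118.203.82.69:
  0.0.0.0/0 (default, matches everything)
  116.0.0.0/6 (116.0.0.0 - 119.255.255.255)
  118.192.0.0/10 (118.192.0.0 - 118.255.255.255)
  118.203.0.0/17 (118.203.0.0 - 118.203.127.255)
Most specific is 118.203.0.0/17.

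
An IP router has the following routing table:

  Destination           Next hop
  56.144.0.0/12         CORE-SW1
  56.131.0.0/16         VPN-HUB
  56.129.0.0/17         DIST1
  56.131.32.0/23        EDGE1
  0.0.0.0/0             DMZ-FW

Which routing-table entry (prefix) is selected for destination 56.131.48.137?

Entries matching 56.131.48.137:
  0.0.0.0/0 (default, matches everything)
  56.131.0.0/16 (56.131.0.0 - 56.131.255.255)
Most specific is 56.131.0.0/16.

56.131.0.0/16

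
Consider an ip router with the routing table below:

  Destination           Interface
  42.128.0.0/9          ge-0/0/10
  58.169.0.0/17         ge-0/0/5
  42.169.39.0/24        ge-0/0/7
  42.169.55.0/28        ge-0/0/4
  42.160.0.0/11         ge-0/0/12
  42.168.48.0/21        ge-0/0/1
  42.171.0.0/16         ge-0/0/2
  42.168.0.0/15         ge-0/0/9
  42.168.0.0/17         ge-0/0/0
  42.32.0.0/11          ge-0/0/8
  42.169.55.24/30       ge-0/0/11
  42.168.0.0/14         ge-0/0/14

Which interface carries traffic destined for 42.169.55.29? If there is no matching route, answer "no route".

Routes whose prefix contains 42.169.55.29:
  42.128.0.0/9 (42.128.0.0 - 42.255.255.255) -> ge-0/0/10
  42.160.0.0/11 (42.160.0.0 - 42.191.255.255) -> ge-0/0/12
  42.168.0.0/14 (42.168.0.0 - 42.171.255.255) -> ge-0/0/14
  42.168.0.0/15 (42.168.0.0 - 42.169.255.255) -> ge-0/0/9
More-specific entries that do NOT match:
  42.169.55.24/30 (42.169.55.24 - 42.169.55.27) does not contain 42.169.55.29
  42.169.55.0/28 (42.169.55.0 - 42.169.55.15) does not contain 42.169.55.29
  42.169.39.0/24 (42.169.39.0 - 42.169.39.255) does not contain 42.169.55.29
  42.168.48.0/21 (42.168.48.0 - 42.168.55.255) does not contain 42.169.55.29
  58.169.0.0/17 (58.169.0.0 - 58.169.127.255) does not contain 42.169.55.29
  42.168.0.0/17 (42.168.0.0 - 42.168.127.255) does not contain 42.169.55.29
  42.171.0.0/16 (42.171.0.0 - 42.171.255.255) does not contain 42.169.55.29
Longest matching prefix is /15 -> interface ge-0/0/9.

ge-0/0/9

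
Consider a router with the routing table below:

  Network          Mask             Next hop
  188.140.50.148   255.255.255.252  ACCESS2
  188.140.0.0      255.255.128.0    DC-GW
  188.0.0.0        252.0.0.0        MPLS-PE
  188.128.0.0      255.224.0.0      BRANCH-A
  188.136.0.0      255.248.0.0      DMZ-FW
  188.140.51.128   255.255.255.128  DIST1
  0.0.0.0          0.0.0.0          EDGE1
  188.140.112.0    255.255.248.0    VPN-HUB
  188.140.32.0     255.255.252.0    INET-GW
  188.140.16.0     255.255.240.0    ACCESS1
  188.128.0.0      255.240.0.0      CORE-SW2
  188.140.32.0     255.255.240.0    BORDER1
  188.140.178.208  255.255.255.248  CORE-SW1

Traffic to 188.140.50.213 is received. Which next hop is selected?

DC-GW

Routes whose prefix contains 188.140.50.213:
  0.0.0.0/0 (default, matches everything) -> EDGE1
  188.0.0.0/6 (188.0.0.0 - 191.255.255.255) -> MPLS-PE
  188.128.0.0/11 (188.128.0.0 - 188.159.255.255) -> BRANCH-A
  188.128.0.0/12 (188.128.0.0 - 188.143.255.255) -> CORE-SW2
  188.136.0.0/13 (188.136.0.0 - 188.143.255.255) -> DMZ-FW
  188.140.0.0/17 (188.140.0.0 - 188.140.127.255) -> DC-GW
More-specific entries that do NOT match:
  188.140.50.148/30 (188.140.50.148 - 188.140.50.151) does not contain 188.140.50.213
  188.140.178.208/29 (188.140.178.208 - 188.140.178.215) does not contain 188.140.50.213
  188.140.51.128/25 (188.140.51.128 - 188.140.51.255) does not contain 188.140.50.213
  188.140.32.0/22 (188.140.32.0 - 188.140.35.255) does not contain 188.140.50.213
  188.140.112.0/21 (188.140.112.0 - 188.140.119.255) does not contain 188.140.50.213
  188.140.16.0/20 (188.140.16.0 - 188.140.31.255) does not contain 188.140.50.213
  188.140.32.0/20 (188.140.32.0 - 188.140.47.255) does not contain 188.140.50.213
Longest matching prefix is /17 -> next hop DC-GW.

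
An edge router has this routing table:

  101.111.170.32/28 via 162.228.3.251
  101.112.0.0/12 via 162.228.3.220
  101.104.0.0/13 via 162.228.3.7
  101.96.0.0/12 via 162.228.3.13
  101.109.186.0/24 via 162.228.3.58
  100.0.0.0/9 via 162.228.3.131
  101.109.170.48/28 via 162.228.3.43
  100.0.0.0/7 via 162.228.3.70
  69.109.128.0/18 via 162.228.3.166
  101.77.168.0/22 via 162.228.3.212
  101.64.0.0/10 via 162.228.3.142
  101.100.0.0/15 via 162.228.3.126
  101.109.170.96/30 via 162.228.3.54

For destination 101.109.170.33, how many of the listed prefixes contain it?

Prefixes containing 101.109.170.33:
  100.0.0.0/7 (100.0.0.0 - 101.255.255.255)
  101.64.0.0/10 (101.64.0.0 - 101.127.255.255)
  101.96.0.0/12 (101.96.0.0 - 101.111.255.255)
  101.104.0.0/13 (101.104.0.0 - 101.111.255.255)
Total matching entries: 4.

4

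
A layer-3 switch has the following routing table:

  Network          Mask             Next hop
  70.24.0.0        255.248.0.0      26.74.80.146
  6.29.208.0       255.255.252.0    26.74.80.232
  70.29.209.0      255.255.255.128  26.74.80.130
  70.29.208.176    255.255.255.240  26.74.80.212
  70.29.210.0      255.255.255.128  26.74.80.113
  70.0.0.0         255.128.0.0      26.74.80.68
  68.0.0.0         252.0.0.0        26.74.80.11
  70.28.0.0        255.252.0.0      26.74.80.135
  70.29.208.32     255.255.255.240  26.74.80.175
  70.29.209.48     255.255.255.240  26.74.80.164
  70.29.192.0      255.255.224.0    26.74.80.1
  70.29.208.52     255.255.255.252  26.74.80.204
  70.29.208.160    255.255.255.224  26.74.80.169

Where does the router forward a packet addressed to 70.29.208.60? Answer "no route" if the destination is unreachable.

Routes whose prefix contains 70.29.208.60:
  68.0.0.0/6 (68.0.0.0 - 71.255.255.255) -> 26.74.80.11
  70.0.0.0/9 (70.0.0.0 - 70.127.255.255) -> 26.74.80.68
  70.24.0.0/13 (70.24.0.0 - 70.31.255.255) -> 26.74.80.146
  70.28.0.0/14 (70.28.0.0 - 70.31.255.255) -> 26.74.80.135
  70.29.192.0/19 (70.29.192.0 - 70.29.223.255) -> 26.74.80.1
More-specific entries that do NOT match:
  70.29.208.52/30 (70.29.208.52 - 70.29.208.55) does not contain 70.29.208.60
  70.29.208.176/28 (70.29.208.176 - 70.29.208.191) does not contain 70.29.208.60
  70.29.208.32/28 (70.29.208.32 - 70.29.208.47) does not contain 70.29.208.60
  70.29.209.48/28 (70.29.209.48 - 70.29.209.63) does not contain 70.29.208.60
  70.29.208.160/27 (70.29.208.160 - 70.29.208.191) does not contain 70.29.208.60
  70.29.209.0/25 (70.29.209.0 - 70.29.209.127) does not contain 70.29.208.60
  70.29.210.0/25 (70.29.210.0 - 70.29.210.127) does not contain 70.29.208.60
  6.29.208.0/22 (6.29.208.0 - 6.29.211.255) does not contain 70.29.208.60
Longest matching prefix is /19 -> next hop 26.74.80.1.

26.74.80.1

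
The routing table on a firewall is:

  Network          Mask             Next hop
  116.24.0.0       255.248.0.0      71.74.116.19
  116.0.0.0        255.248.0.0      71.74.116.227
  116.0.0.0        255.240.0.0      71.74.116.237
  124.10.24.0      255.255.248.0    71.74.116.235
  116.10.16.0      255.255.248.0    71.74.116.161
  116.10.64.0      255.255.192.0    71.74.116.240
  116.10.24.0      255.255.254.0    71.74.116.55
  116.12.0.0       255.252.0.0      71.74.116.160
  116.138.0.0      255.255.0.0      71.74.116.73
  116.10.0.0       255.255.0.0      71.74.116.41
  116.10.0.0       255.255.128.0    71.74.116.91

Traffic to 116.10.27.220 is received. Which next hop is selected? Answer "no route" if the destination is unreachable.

Routes whose prefix contains 116.10.27.220:
  116.0.0.0/12 (116.0.0.0 - 116.15.255.255) -> 71.74.116.237
  116.10.0.0/16 (116.10.0.0 - 116.10.255.255) -> 71.74.116.41
  116.10.0.0/17 (116.10.0.0 - 116.10.127.255) -> 71.74.116.91
More-specific entries that do NOT match:
  116.10.24.0/23 (116.10.24.0 - 116.10.25.255) does not contain 116.10.27.220
  124.10.24.0/21 (124.10.24.0 - 124.10.31.255) does not contain 116.10.27.220
  116.10.16.0/21 (116.10.16.0 - 116.10.23.255) does not contain 116.10.27.220
  116.10.64.0/18 (116.10.64.0 - 116.10.127.255) does not contain 116.10.27.220
Longest matching prefix is /17 -> next hop 71.74.116.91.

71.74.116.91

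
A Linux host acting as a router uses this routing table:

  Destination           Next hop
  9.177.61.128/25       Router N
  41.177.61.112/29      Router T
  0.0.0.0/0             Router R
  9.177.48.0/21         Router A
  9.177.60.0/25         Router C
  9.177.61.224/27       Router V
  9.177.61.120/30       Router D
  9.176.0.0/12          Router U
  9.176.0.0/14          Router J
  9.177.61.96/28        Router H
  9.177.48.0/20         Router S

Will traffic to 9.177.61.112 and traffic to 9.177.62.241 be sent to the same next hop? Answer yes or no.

9.177.61.112: longest match 9.177.48.0/20 -> Router S
9.177.62.241: longest match 9.177.48.0/20 -> Router S

yes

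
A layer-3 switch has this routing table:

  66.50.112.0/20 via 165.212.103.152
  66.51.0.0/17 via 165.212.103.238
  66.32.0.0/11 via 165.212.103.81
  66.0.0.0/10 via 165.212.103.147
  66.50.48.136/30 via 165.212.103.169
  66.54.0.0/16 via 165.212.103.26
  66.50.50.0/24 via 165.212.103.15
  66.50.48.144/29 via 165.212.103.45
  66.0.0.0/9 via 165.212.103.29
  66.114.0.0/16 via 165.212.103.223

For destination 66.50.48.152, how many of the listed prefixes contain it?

3

Prefixes containing 66.50.48.152:
  66.0.0.0/9 (66.0.0.0 - 66.127.255.255)
  66.0.0.0/10 (66.0.0.0 - 66.63.255.255)
  66.32.0.0/11 (66.32.0.0 - 66.63.255.255)
Total matching entries: 3.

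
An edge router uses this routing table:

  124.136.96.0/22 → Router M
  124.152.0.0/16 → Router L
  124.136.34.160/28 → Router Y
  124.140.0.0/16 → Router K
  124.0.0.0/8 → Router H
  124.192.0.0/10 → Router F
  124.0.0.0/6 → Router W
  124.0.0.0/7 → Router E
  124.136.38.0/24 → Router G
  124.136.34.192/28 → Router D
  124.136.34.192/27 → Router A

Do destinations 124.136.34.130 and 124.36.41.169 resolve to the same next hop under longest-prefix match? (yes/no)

124.136.34.130: longest match 124.0.0.0/8 -> Router H
124.36.41.169: longest match 124.0.0.0/8 -> Router H

yes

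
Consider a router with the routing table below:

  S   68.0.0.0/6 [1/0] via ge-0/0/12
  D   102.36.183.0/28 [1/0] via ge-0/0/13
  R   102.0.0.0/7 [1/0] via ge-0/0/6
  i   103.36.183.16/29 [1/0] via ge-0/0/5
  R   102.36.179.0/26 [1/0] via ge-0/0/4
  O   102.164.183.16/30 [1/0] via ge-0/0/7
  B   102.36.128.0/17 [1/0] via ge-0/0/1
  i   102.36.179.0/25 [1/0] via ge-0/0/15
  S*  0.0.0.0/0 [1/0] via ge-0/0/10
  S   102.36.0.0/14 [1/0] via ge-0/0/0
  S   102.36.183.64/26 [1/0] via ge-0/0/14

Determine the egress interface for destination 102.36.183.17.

ge-0/0/1

Routes whose prefix contains 102.36.183.17:
  0.0.0.0/0 (default, matches everything) -> ge-0/0/10
  102.0.0.0/7 (102.0.0.0 - 103.255.255.255) -> ge-0/0/6
  102.36.0.0/14 (102.36.0.0 - 102.39.255.255) -> ge-0/0/0
  102.36.128.0/17 (102.36.128.0 - 102.36.255.255) -> ge-0/0/1
More-specific entries that do NOT match:
  102.164.183.16/30 (102.164.183.16 - 102.164.183.19) does not contain 102.36.183.17
  103.36.183.16/29 (103.36.183.16 - 103.36.183.23) does not contain 102.36.183.17
  102.36.183.0/28 (102.36.183.0 - 102.36.183.15) does not contain 102.36.183.17
  102.36.179.0/26 (102.36.179.0 - 102.36.179.63) does not contain 102.36.183.17
  102.36.183.64/26 (102.36.183.64 - 102.36.183.127) does not contain 102.36.183.17
  102.36.179.0/25 (102.36.179.0 - 102.36.179.127) does not contain 102.36.183.17
Longest matching prefix is /17 -> interface ge-0/0/1.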